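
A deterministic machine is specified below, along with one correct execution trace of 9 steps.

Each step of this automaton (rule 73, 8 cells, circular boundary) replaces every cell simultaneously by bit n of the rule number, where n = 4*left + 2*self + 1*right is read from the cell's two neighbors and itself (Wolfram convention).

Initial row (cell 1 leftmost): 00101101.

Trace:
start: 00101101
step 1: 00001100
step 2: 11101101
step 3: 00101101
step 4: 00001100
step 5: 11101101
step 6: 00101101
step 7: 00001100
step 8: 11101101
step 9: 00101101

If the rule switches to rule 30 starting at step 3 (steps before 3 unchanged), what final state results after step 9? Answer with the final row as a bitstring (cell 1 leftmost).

(re-executing steps 3..9 under rule 30; state before step 3: 11101101)
step 3: 00001001
step 4: 10011111
step 5: 01110000
step 6: 11001000
step 7: 10111101
step 8: 00100001
step 9: 11110011

11110011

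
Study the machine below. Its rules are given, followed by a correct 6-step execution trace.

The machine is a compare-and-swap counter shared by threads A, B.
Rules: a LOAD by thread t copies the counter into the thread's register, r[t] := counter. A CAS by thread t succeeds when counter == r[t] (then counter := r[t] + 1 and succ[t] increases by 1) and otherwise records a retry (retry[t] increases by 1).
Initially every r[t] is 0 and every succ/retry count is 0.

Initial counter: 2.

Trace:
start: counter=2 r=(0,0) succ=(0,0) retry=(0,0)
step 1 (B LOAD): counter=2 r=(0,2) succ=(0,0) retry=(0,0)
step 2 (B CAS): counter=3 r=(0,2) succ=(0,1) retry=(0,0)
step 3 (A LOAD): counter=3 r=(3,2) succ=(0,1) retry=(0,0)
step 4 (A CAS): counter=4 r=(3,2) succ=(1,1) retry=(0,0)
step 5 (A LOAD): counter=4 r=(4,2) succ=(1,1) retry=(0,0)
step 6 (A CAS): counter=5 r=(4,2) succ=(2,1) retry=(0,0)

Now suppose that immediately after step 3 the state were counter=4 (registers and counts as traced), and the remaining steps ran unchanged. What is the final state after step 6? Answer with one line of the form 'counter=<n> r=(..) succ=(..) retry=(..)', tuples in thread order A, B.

counter=5 r=(4,2) succ=(1,1) retry=(1,0)

state after step 3 := counter=4 r=(3,2) succ=(0,1) retry=(0,0)
step 4 (A CAS): counter=4 r=(3,2) succ=(0,1) retry=(1,0)
step 5 (A LOAD): counter=4 r=(4,2) succ=(0,1) retry=(1,0)
step 6 (A CAS): counter=5 r=(4,2) succ=(1,1) retry=(1,0)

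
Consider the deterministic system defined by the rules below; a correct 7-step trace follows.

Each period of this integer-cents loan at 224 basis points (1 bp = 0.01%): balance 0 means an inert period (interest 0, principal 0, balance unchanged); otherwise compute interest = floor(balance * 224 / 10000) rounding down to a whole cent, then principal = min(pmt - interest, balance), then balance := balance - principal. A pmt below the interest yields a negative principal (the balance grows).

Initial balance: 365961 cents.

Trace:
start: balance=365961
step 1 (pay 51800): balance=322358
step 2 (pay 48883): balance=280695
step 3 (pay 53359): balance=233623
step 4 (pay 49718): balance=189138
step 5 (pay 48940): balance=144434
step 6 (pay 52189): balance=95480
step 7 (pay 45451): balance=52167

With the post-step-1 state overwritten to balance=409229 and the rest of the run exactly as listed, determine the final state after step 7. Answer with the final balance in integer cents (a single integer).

state after step 1 := balance=409229
step 2 (pay 48883): balance=369512
step 3 (pay 53359): balance=324430
step 4 (pay 49718): balance=281979
step 5 (pay 48940): balance=239355
step 6 (pay 52189): balance=192527
step 7 (pay 45451): balance=151388

151388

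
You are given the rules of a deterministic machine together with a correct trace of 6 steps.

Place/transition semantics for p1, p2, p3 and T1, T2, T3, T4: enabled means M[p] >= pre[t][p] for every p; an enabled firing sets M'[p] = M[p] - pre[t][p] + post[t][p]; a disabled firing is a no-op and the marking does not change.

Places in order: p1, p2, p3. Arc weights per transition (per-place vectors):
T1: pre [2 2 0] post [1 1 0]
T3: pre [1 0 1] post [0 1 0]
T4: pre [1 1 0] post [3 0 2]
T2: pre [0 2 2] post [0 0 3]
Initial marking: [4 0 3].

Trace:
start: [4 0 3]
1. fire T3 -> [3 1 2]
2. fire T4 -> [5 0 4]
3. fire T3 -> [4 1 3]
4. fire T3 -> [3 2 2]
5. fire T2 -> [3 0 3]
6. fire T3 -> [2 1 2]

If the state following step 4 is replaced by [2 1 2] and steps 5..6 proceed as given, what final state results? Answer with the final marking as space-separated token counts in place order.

state after step 4 := [2 1 2]
5. fire T2 -> [2 1 2]
6. fire T3 -> [1 2 1]

1 2 1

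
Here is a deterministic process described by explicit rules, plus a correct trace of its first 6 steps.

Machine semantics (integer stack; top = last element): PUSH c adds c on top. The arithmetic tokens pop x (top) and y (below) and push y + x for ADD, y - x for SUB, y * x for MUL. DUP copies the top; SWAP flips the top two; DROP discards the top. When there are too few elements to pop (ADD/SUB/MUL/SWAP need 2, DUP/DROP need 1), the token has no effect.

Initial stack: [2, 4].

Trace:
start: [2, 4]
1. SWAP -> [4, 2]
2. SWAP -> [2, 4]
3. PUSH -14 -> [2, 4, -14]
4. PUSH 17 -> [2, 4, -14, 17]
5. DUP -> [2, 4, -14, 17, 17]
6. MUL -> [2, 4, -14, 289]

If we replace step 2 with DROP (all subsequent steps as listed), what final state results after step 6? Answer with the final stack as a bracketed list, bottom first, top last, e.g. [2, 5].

[4, -14, 289]

(re-executing from step 2 with the substitution; state before step 2: [4, 2])
2. DROP -> [4]
3. PUSH -14 -> [4, -14]
4. PUSH 17 -> [4, -14, 17]
5. DUP -> [4, -14, 17, 17]
6. MUL -> [4, -14, 289]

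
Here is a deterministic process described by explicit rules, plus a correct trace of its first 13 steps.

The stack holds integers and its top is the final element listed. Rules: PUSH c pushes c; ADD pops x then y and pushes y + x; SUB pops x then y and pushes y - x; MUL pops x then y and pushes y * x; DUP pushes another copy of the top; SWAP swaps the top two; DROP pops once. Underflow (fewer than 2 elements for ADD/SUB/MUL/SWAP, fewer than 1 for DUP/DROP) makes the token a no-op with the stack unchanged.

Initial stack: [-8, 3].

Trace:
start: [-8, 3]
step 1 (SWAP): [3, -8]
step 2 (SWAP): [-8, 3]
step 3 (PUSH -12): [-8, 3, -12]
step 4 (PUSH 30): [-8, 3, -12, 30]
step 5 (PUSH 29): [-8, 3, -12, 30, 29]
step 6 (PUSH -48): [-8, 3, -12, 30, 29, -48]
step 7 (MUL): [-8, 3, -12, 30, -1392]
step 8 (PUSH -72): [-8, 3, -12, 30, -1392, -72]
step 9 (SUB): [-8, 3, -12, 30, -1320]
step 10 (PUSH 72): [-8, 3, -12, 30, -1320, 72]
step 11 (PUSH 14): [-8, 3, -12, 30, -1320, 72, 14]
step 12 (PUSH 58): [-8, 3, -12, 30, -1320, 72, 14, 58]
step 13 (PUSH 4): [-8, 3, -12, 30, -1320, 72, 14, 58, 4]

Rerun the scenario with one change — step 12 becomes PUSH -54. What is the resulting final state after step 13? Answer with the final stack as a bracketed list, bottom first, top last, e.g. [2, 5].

(re-executing from step 12 with the substitution; state before step 12: [-8, 3, -12, 30, -1320, 72, 14])
step 12 (PUSH -54): [-8, 3, -12, 30, -1320, 72, 14, -54]
step 13 (PUSH 4): [-8, 3, -12, 30, -1320, 72, 14, -54, 4]

[-8, 3, -12, 30, -1320, 72, 14, -54, 4]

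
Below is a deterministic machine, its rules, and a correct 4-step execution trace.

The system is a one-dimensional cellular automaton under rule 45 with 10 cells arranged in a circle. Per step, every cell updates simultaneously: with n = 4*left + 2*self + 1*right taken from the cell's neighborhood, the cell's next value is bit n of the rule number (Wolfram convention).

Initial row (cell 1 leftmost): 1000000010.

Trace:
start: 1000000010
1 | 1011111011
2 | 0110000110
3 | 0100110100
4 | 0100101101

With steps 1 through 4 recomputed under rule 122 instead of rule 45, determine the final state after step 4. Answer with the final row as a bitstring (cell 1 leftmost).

(re-executing steps 1..4 under rule 122; state before step 1: 1000000010)
1 | 0100000101
2 | 1010001010
3 | 0101010101
4 | 1010101010

1010101010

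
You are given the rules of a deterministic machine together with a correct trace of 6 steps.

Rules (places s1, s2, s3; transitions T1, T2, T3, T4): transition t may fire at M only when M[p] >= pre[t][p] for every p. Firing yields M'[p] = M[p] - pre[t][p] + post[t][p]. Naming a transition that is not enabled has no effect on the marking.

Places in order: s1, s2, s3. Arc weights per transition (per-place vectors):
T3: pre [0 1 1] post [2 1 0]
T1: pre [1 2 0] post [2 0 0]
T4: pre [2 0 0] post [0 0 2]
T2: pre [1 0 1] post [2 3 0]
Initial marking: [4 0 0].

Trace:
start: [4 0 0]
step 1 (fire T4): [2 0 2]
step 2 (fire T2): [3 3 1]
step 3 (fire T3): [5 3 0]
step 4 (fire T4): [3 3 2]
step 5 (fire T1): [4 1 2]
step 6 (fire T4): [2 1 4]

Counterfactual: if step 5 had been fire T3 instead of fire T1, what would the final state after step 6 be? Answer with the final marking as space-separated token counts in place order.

3 3 3

(re-executing from step 5 with the substitution; state before step 5: [3 3 2])
step 5 (fire T3): [5 3 1]
step 6 (fire T4): [3 3 3]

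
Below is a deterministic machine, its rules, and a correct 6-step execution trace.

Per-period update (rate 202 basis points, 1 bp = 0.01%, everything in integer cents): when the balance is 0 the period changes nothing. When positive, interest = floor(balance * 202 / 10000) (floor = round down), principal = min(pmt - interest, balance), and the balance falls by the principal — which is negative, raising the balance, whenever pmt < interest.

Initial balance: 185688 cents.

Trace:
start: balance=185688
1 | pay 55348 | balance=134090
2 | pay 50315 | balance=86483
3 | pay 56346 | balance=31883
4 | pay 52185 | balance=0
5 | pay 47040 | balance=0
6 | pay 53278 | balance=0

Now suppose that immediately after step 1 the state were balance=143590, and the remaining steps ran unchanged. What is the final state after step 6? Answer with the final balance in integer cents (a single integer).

0

state after step 1 := balance=143590
2 | pay 50315 | balance=96175
3 | pay 56346 | balance=41771
4 | pay 52185 | balance=0
5 | pay 47040 | balance=0
6 | pay 53278 | balance=0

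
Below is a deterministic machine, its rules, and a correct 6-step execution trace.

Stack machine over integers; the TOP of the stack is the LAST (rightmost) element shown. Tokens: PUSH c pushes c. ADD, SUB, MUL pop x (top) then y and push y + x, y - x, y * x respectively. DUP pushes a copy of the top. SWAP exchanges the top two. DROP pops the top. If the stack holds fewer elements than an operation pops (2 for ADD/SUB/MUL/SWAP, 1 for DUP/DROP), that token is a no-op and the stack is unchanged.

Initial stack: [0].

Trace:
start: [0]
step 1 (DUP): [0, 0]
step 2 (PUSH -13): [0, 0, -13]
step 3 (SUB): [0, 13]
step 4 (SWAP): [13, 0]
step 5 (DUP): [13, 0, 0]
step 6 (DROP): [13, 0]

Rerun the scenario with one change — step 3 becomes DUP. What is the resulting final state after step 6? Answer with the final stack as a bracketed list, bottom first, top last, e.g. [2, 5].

[0, 0, -13, -13]

(re-executing from step 3 with the substitution; state before step 3: [0, 0, -13])
step 3 (DUP): [0, 0, -13, -13]
step 4 (SWAP): [0, 0, -13, -13]
step 5 (DUP): [0, 0, -13, -13, -13]
step 6 (DROP): [0, 0, -13, -13]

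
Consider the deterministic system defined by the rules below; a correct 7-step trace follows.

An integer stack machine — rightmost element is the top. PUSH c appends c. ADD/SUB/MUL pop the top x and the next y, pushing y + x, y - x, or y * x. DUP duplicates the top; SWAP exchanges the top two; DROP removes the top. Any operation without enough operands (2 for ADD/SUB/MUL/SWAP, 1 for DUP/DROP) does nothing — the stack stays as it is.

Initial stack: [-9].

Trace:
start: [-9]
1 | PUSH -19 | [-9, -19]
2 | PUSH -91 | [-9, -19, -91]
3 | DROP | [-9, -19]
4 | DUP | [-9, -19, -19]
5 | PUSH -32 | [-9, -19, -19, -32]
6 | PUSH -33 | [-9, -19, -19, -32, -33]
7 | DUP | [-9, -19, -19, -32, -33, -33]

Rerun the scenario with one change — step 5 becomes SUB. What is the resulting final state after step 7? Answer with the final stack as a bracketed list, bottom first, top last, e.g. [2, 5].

(re-executing from step 5 with the substitution; state before step 5: [-9, -19, -19])
5 | SUB | [-9, 0]
6 | PUSH -33 | [-9, 0, -33]
7 | DUP | [-9, 0, -33, -33]

[-9, 0, -33, -33]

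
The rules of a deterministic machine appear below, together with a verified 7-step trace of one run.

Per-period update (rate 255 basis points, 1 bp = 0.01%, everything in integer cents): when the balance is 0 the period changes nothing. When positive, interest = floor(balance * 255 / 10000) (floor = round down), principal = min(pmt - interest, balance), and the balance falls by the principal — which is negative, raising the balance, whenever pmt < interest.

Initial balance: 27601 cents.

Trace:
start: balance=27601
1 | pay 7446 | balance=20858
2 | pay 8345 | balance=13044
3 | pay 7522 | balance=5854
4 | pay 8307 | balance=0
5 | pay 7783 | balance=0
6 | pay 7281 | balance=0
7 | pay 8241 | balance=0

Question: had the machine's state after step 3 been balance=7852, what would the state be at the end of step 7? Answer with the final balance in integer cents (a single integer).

state after step 3 := balance=7852
4 | pay 8307 | balance=0
5 | pay 7783 | balance=0
6 | pay 7281 | balance=0
7 | pay 8241 | balance=0

0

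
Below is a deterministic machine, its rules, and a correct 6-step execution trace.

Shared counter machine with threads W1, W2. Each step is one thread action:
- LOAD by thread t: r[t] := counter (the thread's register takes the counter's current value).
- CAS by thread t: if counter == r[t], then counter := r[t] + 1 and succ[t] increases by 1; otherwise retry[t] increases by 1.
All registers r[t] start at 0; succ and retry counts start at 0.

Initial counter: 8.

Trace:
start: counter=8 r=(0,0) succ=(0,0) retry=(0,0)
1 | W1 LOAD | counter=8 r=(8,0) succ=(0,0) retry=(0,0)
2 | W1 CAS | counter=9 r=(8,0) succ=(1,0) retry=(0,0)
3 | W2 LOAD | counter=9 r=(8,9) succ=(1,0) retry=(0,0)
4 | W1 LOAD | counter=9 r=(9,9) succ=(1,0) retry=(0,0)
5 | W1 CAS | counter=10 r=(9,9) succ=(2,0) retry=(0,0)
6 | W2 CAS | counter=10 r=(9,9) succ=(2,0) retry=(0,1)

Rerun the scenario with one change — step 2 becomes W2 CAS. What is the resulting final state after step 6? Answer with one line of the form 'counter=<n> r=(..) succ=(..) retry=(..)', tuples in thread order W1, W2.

counter=9 r=(8,8) succ=(1,0) retry=(0,2)

(re-executing from step 2 with the substitution; state before step 2: counter=8 r=(8,0) succ=(0,0) retry=(0,0))
2 | W2 CAS | counter=8 r=(8,0) succ=(0,0) retry=(0,1)
3 | W2 LOAD | counter=8 r=(8,8) succ=(0,0) retry=(0,1)
4 | W1 LOAD | counter=8 r=(8,8) succ=(0,0) retry=(0,1)
5 | W1 CAS | counter=9 r=(8,8) succ=(1,0) retry=(0,1)
6 | W2 CAS | counter=9 r=(8,8) succ=(1,0) retry=(0,2)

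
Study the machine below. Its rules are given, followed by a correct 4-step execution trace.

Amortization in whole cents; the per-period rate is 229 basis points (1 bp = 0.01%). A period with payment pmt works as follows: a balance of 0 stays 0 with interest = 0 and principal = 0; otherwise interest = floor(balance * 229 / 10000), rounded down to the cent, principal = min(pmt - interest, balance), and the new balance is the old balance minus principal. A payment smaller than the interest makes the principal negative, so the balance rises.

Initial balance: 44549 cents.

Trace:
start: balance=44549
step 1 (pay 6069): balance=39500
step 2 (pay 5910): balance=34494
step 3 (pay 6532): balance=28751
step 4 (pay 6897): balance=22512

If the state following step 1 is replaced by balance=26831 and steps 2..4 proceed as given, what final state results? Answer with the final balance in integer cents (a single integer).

state after step 1 := balance=26831
step 2 (pay 5910): balance=21535
step 3 (pay 6532): balance=15496
step 4 (pay 6897): balance=8953

8953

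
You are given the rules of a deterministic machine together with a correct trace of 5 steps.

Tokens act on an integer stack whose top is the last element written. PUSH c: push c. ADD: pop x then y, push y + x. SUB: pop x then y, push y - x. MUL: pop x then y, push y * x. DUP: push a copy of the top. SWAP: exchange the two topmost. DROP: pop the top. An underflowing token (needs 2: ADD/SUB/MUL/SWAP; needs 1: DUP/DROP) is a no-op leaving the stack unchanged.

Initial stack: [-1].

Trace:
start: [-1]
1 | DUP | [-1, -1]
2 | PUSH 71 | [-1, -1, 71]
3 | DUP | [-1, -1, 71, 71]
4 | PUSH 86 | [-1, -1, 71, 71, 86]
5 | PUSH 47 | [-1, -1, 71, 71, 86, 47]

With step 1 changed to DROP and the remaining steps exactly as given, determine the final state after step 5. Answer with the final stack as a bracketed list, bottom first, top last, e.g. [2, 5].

[71, 71, 86, 47]

(re-executing from step 1 with the substitution; state before step 1: [-1])
1 | DROP | []
2 | PUSH 71 | [71]
3 | DUP | [71, 71]
4 | PUSH 86 | [71, 71, 86]
5 | PUSH 47 | [71, 71, 86, 47]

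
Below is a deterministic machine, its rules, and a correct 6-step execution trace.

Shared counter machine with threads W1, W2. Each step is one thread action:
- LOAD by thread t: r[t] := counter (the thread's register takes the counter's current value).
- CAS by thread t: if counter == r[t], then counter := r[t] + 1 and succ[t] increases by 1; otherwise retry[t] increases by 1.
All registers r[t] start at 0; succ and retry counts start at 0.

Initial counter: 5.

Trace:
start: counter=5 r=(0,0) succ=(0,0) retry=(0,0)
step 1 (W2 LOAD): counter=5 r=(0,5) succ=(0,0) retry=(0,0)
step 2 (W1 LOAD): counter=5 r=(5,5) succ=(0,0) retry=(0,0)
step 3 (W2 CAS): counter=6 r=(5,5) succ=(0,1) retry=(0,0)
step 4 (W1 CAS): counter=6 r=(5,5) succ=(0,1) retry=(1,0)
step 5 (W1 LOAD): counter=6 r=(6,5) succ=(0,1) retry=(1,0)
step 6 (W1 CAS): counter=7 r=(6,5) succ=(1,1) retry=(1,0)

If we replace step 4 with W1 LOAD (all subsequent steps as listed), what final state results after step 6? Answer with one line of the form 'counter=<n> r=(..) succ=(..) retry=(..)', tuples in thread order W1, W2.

(re-executing from step 4 with the substitution; state before step 4: counter=6 r=(5,5) succ=(0,1) retry=(0,0))
step 4 (W1 LOAD): counter=6 r=(6,5) succ=(0,1) retry=(0,0)
step 5 (W1 LOAD): counter=6 r=(6,5) succ=(0,1) retry=(0,0)
step 6 (W1 CAS): counter=7 r=(6,5) succ=(1,1) retry=(0,0)

counter=7 r=(6,5) succ=(1,1) retry=(0,0)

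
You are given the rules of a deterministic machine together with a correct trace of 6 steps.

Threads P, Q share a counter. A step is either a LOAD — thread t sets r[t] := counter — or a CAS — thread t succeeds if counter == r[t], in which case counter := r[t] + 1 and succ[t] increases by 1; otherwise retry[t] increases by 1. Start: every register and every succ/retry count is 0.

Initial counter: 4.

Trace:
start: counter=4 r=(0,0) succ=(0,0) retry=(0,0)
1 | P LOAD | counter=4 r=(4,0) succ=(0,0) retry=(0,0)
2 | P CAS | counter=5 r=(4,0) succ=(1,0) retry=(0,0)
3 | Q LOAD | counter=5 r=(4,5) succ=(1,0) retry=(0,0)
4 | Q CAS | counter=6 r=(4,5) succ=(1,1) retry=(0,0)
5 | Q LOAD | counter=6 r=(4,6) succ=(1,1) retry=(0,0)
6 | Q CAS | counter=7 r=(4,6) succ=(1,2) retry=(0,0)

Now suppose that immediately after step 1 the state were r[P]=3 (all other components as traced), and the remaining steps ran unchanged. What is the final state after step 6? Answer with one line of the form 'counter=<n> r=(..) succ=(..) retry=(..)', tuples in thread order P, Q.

state after step 1 := counter=4 r=(3,0) succ=(0,0) retry=(0,0)
2 | P CAS | counter=4 r=(3,0) succ=(0,0) retry=(1,0)
3 | Q LOAD | counter=4 r=(3,4) succ=(0,0) retry=(1,0)
4 | Q CAS | counter=5 r=(3,4) succ=(0,1) retry=(1,0)
5 | Q LOAD | counter=5 r=(3,5) succ=(0,1) retry=(1,0)
6 | Q CAS | counter=6 r=(3,5) succ=(0,2) retry=(1,0)

counter=6 r=(3,5) succ=(0,2) retry=(1,0)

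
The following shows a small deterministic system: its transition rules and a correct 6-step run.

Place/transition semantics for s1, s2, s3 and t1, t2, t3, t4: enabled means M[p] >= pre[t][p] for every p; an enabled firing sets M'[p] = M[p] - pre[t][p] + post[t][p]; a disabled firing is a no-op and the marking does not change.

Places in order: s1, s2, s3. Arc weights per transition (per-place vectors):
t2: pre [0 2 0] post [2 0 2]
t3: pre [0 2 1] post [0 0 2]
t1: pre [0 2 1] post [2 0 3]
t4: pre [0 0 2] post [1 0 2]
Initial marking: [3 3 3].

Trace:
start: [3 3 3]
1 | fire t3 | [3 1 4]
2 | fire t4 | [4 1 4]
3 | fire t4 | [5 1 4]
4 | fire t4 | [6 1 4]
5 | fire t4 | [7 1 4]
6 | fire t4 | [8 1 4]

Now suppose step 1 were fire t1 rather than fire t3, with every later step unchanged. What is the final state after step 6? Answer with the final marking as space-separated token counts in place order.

10 1 5

(re-executing from step 1 with the substitution; state before step 1: [3 3 3])
1 | fire t1 | [5 1 5]
2 | fire t4 | [6 1 5]
3 | fire t4 | [7 1 5]
4 | fire t4 | [8 1 5]
5 | fire t4 | [9 1 5]
6 | fire t4 | [10 1 5]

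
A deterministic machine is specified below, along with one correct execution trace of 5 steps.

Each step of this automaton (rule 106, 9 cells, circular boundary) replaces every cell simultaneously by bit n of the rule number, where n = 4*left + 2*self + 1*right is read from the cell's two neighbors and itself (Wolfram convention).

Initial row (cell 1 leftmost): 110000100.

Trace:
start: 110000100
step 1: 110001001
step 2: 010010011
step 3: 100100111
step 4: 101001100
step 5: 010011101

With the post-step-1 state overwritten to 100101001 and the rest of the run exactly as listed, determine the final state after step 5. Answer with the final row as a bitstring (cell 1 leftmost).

state after step 1 := 100101001
step 2: 101010011
step 3: 110100110
step 4: 111001111
step 5: 001011000

001011000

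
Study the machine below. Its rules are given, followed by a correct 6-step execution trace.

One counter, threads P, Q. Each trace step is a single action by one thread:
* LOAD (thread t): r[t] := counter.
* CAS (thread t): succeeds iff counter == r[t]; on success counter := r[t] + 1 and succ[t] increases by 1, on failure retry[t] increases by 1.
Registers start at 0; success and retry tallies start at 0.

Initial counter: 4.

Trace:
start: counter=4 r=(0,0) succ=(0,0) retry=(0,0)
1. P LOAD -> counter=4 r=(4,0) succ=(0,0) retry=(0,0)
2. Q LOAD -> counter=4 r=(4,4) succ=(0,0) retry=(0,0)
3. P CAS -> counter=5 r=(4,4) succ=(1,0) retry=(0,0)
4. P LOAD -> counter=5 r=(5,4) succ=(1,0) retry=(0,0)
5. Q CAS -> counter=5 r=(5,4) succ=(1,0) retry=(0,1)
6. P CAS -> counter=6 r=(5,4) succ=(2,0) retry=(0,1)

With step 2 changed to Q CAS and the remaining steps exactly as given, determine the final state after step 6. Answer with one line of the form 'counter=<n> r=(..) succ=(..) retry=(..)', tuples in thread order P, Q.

counter=6 r=(5,0) succ=(2,0) retry=(0,2)

(re-executing from step 2 with the substitution; state before step 2: counter=4 r=(4,0) succ=(0,0) retry=(0,0))
2. Q CAS -> counter=4 r=(4,0) succ=(0,0) retry=(0,1)
3. P CAS -> counter=5 r=(4,0) succ=(1,0) retry=(0,1)
4. P LOAD -> counter=5 r=(5,0) succ=(1,0) retry=(0,1)
5. Q CAS -> counter=5 r=(5,0) succ=(1,0) retry=(0,2)
6. P CAS -> counter=6 r=(5,0) succ=(2,0) retry=(0,2)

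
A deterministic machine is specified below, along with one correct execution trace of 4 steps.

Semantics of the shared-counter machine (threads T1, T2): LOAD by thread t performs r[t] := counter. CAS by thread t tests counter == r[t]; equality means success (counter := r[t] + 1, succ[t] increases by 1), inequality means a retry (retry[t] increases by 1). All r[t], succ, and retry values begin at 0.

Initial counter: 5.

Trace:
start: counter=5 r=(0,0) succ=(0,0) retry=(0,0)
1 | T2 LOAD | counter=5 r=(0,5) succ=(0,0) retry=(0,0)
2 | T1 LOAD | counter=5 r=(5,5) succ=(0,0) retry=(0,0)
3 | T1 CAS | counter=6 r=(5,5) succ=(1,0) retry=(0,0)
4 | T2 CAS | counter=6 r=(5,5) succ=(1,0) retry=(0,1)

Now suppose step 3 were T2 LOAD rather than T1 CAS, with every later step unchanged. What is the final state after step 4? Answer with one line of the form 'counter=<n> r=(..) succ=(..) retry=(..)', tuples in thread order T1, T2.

counter=6 r=(5,5) succ=(0,1) retry=(0,0)

(re-executing from step 3 with the substitution; state before step 3: counter=5 r=(5,5) succ=(0,0) retry=(0,0))
3 | T2 LOAD | counter=5 r=(5,5) succ=(0,0) retry=(0,0)
4 | T2 CAS | counter=6 r=(5,5) succ=(0,1) retry=(0,0)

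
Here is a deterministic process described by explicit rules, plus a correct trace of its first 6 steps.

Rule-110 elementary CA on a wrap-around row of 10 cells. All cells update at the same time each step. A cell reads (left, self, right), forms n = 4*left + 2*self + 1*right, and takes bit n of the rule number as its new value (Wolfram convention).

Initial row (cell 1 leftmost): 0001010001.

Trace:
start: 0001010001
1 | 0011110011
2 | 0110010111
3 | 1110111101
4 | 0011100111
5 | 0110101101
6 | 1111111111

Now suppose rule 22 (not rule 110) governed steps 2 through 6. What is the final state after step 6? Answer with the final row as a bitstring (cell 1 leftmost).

(re-executing steps 2..6 under rule 22; state before step 2: 0011110011)
2 | 1100001100
3 | 0010010011
4 | 1111111100
5 | 0000000011
6 | 1000000100

1000000100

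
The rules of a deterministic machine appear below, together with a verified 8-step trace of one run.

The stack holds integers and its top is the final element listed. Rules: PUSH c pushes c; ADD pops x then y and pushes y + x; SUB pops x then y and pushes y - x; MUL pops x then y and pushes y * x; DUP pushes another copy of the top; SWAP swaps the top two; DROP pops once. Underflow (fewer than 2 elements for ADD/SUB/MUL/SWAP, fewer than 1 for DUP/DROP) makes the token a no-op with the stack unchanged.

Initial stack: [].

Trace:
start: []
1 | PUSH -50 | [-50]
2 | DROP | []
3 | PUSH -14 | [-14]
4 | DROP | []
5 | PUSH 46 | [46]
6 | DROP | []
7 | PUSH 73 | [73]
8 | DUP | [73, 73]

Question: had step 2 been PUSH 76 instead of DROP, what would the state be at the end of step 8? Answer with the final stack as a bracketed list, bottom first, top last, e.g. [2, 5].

(re-executing from step 2 with the substitution; state before step 2: [-50])
2 | PUSH 76 | [-50, 76]
3 | PUSH -14 | [-50, 76, -14]
4 | DROP | [-50, 76]
5 | PUSH 46 | [-50, 76, 46]
6 | DROP | [-50, 76]
7 | PUSH 73 | [-50, 76, 73]
8 | DUP | [-50, 76, 73, 73]

[-50, 76, 73, 73]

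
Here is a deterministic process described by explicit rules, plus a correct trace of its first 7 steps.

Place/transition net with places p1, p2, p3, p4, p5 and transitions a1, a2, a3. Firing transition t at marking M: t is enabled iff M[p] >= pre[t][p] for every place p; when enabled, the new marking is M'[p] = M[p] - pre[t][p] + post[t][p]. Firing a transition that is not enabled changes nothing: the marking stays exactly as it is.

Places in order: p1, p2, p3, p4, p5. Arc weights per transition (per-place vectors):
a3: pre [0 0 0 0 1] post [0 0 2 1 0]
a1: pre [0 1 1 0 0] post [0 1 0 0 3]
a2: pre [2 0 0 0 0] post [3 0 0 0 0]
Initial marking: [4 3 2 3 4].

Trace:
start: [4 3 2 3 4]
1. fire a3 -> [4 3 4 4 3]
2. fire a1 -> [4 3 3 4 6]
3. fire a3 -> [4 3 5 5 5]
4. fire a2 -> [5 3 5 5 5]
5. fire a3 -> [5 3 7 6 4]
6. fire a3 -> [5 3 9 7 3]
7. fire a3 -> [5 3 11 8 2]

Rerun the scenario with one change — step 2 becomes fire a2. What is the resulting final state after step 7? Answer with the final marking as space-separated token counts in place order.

(re-executing from step 2 with the substitution; state before step 2: [4 3 4 4 3])
2. fire a2 -> [5 3 4 4 3]
3. fire a3 -> [5 3 6 5 2]
4. fire a2 -> [6 3 6 5 2]
5. fire a3 -> [6 3 8 6 1]
6. fire a3 -> [6 3 10 7 0]
7. fire a3 -> [6 3 10 7 0]

6 3 10 7 0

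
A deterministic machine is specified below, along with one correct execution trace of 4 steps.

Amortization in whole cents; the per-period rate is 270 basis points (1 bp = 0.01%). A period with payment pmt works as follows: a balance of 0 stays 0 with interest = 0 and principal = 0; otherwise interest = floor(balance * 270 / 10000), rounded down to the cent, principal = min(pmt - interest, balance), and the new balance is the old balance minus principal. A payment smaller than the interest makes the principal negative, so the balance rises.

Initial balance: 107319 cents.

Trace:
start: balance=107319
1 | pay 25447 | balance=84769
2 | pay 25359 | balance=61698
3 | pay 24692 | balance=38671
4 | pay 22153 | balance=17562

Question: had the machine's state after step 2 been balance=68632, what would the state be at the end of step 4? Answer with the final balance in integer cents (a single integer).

state after step 2 := balance=68632
3 | pay 24692 | balance=45793
4 | pay 22153 | balance=24876

24876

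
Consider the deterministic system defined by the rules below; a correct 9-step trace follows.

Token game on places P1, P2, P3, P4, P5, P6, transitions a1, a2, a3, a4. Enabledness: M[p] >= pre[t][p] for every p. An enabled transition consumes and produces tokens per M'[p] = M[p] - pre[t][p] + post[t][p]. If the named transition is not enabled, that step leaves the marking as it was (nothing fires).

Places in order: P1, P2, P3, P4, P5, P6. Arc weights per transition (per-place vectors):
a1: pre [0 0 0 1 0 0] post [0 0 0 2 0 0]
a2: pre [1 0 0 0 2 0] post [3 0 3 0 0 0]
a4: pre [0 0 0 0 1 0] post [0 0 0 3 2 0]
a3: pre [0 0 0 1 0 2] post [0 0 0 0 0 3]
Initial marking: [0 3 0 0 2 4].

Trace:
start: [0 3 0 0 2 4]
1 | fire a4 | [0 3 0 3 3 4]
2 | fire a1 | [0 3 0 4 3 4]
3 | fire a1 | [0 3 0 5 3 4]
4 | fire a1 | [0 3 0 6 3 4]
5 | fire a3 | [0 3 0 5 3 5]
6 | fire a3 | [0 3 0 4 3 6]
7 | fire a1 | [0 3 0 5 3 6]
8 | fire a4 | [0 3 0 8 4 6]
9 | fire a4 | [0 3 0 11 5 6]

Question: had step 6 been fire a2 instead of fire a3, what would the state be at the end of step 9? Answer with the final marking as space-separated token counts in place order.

0 3 0 12 5 5

(re-executing from step 6 with the substitution; state before step 6: [0 3 0 5 3 5])
6 | fire a2 | [0 3 0 5 3 5]
7 | fire a1 | [0 3 0 6 3 5]
8 | fire a4 | [0 3 0 9 4 5]
9 | fire a4 | [0 3 0 12 5 5]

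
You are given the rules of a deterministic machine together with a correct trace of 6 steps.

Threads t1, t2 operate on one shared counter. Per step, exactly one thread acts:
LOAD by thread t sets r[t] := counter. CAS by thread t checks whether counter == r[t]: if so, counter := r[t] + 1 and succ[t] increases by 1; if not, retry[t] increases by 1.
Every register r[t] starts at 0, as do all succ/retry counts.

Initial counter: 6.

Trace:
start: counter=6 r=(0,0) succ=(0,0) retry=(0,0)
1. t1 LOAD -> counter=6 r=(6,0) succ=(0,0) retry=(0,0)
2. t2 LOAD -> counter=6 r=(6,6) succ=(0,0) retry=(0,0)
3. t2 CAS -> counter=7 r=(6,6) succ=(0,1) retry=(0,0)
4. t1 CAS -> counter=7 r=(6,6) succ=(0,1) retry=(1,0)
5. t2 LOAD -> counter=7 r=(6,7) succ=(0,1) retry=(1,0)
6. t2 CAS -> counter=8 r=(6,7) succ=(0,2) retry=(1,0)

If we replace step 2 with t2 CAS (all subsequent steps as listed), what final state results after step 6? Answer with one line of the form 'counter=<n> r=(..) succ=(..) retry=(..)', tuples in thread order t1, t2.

(re-executing from step 2 with the substitution; state before step 2: counter=6 r=(6,0) succ=(0,0) retry=(0,0))
2. t2 CAS -> counter=6 r=(6,0) succ=(0,0) retry=(0,1)
3. t2 CAS -> counter=6 r=(6,0) succ=(0,0) retry=(0,2)
4. t1 CAS -> counter=7 r=(6,0) succ=(1,0) retry=(0,2)
5. t2 LOAD -> counter=7 r=(6,7) succ=(1,0) retry=(0,2)
6. t2 CAS -> counter=8 r=(6,7) succ=(1,1) retry=(0,2)

counter=8 r=(6,7) succ=(1,1) retry=(0,2)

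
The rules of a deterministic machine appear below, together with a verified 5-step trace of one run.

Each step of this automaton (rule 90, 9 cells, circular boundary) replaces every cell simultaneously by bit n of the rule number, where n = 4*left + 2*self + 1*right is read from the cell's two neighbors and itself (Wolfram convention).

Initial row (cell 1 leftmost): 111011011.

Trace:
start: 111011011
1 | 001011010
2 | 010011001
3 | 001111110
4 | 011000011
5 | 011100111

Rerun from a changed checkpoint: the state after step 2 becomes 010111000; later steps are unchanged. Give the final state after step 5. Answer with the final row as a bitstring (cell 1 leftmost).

state after step 2 := 010111000
3 | 100101100
4 | 011001111
5 | 011111001

011111001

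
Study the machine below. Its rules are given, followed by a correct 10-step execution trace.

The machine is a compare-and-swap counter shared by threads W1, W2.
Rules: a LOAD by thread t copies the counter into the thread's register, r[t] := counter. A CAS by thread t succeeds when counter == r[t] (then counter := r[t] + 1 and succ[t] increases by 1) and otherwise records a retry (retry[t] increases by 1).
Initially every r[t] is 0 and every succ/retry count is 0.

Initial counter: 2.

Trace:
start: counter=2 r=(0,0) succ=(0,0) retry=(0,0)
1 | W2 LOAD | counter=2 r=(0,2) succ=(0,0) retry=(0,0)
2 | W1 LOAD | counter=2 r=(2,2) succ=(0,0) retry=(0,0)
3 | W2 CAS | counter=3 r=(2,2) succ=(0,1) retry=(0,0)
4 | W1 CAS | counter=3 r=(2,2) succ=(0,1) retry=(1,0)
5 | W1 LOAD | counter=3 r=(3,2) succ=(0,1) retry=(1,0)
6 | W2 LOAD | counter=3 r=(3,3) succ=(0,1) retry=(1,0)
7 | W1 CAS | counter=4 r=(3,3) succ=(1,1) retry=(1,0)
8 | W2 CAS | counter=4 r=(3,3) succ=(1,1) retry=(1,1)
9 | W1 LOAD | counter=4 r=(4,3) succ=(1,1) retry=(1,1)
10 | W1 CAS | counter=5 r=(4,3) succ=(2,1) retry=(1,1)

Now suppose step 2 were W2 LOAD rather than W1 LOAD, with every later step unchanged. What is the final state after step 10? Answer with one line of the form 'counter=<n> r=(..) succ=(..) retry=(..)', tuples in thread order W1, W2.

(re-executing from step 2 with the substitution; state before step 2: counter=2 r=(0,2) succ=(0,0) retry=(0,0))
2 | W2 LOAD | counter=2 r=(0,2) succ=(0,0) retry=(0,0)
3 | W2 CAS | counter=3 r=(0,2) succ=(0,1) retry=(0,0)
4 | W1 CAS | counter=3 r=(0,2) succ=(0,1) retry=(1,0)
5 | W1 LOAD | counter=3 r=(3,2) succ=(0,1) retry=(1,0)
6 | W2 LOAD | counter=3 r=(3,3) succ=(0,1) retry=(1,0)
7 | W1 CAS | counter=4 r=(3,3) succ=(1,1) retry=(1,0)
8 | W2 CAS | counter=4 r=(3,3) succ=(1,1) retry=(1,1)
9 | W1 LOAD | counter=4 r=(4,3) succ=(1,1) retry=(1,1)
10 | W1 CAS | counter=5 r=(4,3) succ=(2,1) retry=(1,1)

counter=5 r=(4,3) succ=(2,1) retry=(1,1)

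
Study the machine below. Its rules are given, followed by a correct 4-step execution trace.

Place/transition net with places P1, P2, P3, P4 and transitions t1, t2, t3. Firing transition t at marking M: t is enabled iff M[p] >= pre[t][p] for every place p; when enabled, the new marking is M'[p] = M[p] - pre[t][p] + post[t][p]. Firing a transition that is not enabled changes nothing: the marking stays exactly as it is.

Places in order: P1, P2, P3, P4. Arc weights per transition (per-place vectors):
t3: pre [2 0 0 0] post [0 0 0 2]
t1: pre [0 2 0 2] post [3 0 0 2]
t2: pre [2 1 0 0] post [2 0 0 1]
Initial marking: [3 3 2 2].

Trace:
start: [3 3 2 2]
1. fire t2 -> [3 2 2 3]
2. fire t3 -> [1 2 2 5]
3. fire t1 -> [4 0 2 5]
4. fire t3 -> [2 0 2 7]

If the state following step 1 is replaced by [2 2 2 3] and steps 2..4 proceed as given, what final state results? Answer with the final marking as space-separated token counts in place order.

1 0 2 7

state after step 1 := [2 2 2 3]
2. fire t3 -> [0 2 2 5]
3. fire t1 -> [3 0 2 5]
4. fire t3 -> [1 0 2 7]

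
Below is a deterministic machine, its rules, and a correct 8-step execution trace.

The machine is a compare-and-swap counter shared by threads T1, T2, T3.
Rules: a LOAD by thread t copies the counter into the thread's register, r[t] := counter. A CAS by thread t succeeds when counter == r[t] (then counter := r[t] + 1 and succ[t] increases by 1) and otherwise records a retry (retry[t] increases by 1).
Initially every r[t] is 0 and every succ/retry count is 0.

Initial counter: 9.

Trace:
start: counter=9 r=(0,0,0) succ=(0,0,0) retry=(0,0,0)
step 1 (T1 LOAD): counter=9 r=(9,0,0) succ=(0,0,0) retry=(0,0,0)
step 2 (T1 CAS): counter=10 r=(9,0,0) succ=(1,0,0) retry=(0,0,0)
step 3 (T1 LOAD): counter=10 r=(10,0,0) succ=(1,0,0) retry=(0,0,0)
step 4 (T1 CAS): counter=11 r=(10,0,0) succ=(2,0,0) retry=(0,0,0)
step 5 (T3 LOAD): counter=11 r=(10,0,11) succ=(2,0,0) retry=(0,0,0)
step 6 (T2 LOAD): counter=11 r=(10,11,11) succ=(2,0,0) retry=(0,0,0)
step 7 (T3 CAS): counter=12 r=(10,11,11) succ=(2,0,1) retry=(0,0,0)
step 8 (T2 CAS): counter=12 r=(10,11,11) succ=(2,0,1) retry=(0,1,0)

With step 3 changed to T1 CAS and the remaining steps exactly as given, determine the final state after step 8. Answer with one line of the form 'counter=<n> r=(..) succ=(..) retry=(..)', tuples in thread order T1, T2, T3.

(re-executing from step 3 with the substitution; state before step 3: counter=10 r=(9,0,0) succ=(1,0,0) retry=(0,0,0))
step 3 (T1 CAS): counter=10 r=(9,0,0) succ=(1,0,0) retry=(1,0,0)
step 4 (T1 CAS): counter=10 r=(9,0,0) succ=(1,0,0) retry=(2,0,0)
step 5 (T3 LOAD): counter=10 r=(9,0,10) succ=(1,0,0) retry=(2,0,0)
step 6 (T2 LOAD): counter=10 r=(9,10,10) succ=(1,0,0) retry=(2,0,0)
step 7 (T3 CAS): counter=11 r=(9,10,10) succ=(1,0,1) retry=(2,0,0)
step 8 (T2 CAS): counter=11 r=(9,10,10) succ=(1,0,1) retry=(2,1,0)

counter=11 r=(9,10,10) succ=(1,0,1) retry=(2,1,0)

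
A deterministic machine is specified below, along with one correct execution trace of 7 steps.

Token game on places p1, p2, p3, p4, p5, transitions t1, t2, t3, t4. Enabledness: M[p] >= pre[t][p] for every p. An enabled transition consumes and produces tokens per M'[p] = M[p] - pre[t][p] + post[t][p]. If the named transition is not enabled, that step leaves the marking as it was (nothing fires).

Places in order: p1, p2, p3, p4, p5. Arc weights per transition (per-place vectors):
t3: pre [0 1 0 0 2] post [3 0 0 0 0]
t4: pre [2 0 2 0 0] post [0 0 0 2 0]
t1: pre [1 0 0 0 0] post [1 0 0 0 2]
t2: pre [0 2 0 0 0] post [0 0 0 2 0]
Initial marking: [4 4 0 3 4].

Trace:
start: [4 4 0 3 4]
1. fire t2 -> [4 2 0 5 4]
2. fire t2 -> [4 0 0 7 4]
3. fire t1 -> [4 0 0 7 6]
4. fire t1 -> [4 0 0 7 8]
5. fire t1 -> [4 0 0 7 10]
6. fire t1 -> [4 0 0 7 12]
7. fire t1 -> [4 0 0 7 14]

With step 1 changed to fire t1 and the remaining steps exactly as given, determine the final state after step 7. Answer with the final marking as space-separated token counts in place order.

(re-executing from step 1 with the substitution; state before step 1: [4 4 0 3 4])
1. fire t1 -> [4 4 0 3 6]
2. fire t2 -> [4 2 0 5 6]
3. fire t1 -> [4 2 0 5 8]
4. fire t1 -> [4 2 0 5 10]
5. fire t1 -> [4 2 0 5 12]
6. fire t1 -> [4 2 0 5 14]
7. fire t1 -> [4 2 0 5 16]

4 2 0 5 16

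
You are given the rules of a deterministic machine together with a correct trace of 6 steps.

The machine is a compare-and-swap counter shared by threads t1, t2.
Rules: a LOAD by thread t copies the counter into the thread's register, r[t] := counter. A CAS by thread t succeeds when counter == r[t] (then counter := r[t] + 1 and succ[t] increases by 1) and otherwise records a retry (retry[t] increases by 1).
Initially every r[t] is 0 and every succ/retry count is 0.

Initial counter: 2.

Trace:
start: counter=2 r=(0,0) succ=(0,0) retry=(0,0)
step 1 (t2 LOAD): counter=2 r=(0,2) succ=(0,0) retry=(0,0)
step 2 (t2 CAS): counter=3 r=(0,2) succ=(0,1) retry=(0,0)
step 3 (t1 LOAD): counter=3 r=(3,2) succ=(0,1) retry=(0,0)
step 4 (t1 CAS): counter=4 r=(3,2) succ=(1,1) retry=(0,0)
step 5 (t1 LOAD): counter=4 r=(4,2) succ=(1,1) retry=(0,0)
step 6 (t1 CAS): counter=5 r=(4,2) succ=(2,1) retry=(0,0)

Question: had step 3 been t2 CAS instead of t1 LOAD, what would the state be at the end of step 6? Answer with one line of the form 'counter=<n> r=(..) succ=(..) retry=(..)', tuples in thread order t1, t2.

(re-executing from step 3 with the substitution; state before step 3: counter=3 r=(0,2) succ=(0,1) retry=(0,0))
step 3 (t2 CAS): counter=3 r=(0,2) succ=(0,1) retry=(0,1)
step 4 (t1 CAS): counter=3 r=(0,2) succ=(0,1) retry=(1,1)
step 5 (t1 LOAD): counter=3 r=(3,2) succ=(0,1) retry=(1,1)
step 6 (t1 CAS): counter=4 r=(3,2) succ=(1,1) retry=(1,1)

counter=4 r=(3,2) succ=(1,1) retry=(1,1)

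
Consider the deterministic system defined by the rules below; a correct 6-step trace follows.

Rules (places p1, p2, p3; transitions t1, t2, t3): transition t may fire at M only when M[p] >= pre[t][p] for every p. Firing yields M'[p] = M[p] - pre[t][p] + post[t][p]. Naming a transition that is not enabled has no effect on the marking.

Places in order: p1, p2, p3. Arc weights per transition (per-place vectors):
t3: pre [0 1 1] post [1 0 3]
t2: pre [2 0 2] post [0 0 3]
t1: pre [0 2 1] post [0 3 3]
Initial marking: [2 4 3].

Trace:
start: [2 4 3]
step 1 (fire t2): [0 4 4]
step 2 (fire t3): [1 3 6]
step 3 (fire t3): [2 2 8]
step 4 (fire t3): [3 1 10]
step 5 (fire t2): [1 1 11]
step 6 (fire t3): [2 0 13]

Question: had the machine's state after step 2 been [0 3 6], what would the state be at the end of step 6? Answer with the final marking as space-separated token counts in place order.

state after step 2 := [0 3 6]
step 3 (fire t3): [1 2 8]
step 4 (fire t3): [2 1 10]
step 5 (fire t2): [0 1 11]
step 6 (fire t3): [1 0 13]

1 0 13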